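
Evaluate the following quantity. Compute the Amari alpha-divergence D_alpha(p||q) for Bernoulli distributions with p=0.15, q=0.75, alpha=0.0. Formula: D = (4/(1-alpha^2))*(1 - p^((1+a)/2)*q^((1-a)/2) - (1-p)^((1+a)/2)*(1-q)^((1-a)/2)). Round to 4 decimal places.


Amari alpha-divergence:
D = (4/(1-alpha^2))*(1 - p^((1+a)/2)*q^((1-a)/2) - (1-p)^((1+a)/2)*(1-q)^((1-a)/2)).
alpha = 0.0, p = 0.15, q = 0.75.
e1 = (1+alpha)/2 = 0.5, e2 = (1-alpha)/2 = 0.5.
t1 = p^e1 * q^e2 = 0.15^0.5 * 0.75^0.5 = 0.33541.
t2 = (1-p)^e1 * (1-q)^e2 = 0.85^0.5 * 0.25^0.5 = 0.460977.
4/(1-alpha^2) = 4.0.
D = 4.0*(1 - 0.33541 - 0.460977) = 0.8145

0.8145


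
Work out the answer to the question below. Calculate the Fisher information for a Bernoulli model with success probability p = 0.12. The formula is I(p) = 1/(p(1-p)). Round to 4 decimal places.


For Bernoulli(p), Fisher information is I(p) = 1/(p*(1-p)).
p = 0.12, 1-p = 0.88.
p*(1-p) = 0.1056.
I(p) = 1/0.1056 = 9.4697

9.4697


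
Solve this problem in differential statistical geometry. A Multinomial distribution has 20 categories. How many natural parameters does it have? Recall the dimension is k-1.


Exponential family dimension calculation:
For Multinomial with k=20 categories, dim = k-1 = 19.

19


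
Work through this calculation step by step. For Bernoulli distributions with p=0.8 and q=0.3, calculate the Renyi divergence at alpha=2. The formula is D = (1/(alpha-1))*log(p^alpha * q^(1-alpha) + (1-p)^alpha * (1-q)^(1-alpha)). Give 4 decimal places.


Renyi divergence of order alpha between Bernoulli distributions:
D = (1/(alpha-1))*log(p^alpha * q^(1-alpha) + (1-p)^alpha * (1-q)^(1-alpha)).
alpha = 2, p = 0.8, q = 0.3.
p^alpha * q^(1-alpha) = 0.8^2 * 0.3^-1 = 2.133333.
(1-p)^alpha * (1-q)^(1-alpha) = 0.2^2 * 0.7^-1 = 0.057143.
sum = 2.133333 + 0.057143 = 2.190476.
D = (1/1)*log(2.190476) = 0.7841

0.7841


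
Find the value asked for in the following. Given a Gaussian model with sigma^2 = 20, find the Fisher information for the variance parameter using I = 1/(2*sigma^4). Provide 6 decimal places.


Fisher information for variance: I(sigma^2) = 1/(2*sigma^4).
sigma^2 = 20, so sigma^4 = 400.
I = 1/(2*400) = 1/800 = 0.001250

0.001250


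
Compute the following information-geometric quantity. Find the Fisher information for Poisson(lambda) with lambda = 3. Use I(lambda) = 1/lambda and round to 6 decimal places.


Fisher information for Poisson: I(lambda) = 1/lambda.
lambda = 3.
I(lambda) = 1/3 = 0.333333

0.333333


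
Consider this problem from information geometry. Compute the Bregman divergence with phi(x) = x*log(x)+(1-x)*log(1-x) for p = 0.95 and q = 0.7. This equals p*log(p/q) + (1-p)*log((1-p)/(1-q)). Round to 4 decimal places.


Bregman divergence with negative entropy generator:
D = p*log(p/q) + (1-p)*log((1-p)/(1-q)).
p = 0.95, q = 0.7.
p*log(p/q) = 0.95*log(0.95/0.7) = 0.290113.
(1-p)*log((1-p)/(1-q)) = 0.05*log(0.05/0.3) = -0.089588.
D = 0.290113 + -0.089588 = 0.2005

0.2005


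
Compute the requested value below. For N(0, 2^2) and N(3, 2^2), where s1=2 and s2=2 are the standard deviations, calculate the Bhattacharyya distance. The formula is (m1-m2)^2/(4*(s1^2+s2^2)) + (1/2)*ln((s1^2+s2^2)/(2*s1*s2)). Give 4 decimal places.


Bhattacharyya distance between two Gaussians:
DB = (m1-m2)^2/(4*(s1^2+s2^2)) + (1/2)*ln((s1^2+s2^2)/(2*s1*s2)).
(m1-m2)^2 = (-3)^2 = 9.
s1^2+s2^2 = 4 + 4 = 8.
term1 = 9/32 = 0.28125.
term2 = 0.5*ln(8/8.0) = 0.0.
DB = 0.28125 + 0.0 = 0.2813

0.2813


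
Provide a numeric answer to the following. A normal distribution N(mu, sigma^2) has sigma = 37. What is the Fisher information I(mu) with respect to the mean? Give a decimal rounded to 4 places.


The Fisher information for the mean of a normal distribution is I(mu) = 1/sigma^2.
sigma = 37, so sigma^2 = 1369.
I(mu) = 1/1369 = 0.0007

0.0007


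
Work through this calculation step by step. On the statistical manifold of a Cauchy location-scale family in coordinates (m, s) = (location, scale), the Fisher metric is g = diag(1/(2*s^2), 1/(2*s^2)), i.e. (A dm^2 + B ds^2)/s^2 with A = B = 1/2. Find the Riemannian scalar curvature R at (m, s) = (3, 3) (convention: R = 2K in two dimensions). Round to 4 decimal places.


The metric has the form g = (A dm^2 + B ds^2)/s^2 with A = 1/2, B = 1/2.
Substitute u = sqrt(A/B)*m: g = B*(du^2 + ds^2)/s^2, i.e. B times the
Poincare upper half-plane metric, which has constant Gaussian curvature -1.
Scaling a 2D metric by a constant c divides the Gaussian curvature by c,
so K = -1/B = -1/(1/2) = -2.0000 everywhere (the point (m, s) = (3, 3) is irrelevant:
the curvature is constant).
Scalar curvature in dimension 2: R = 2K = -2/(1/2) = -4.0000.

-4.0000


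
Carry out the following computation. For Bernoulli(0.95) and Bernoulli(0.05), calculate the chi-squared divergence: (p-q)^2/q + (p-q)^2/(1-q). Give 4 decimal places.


Chi-squared divergence between Bernoulli distributions:
chi^2 = (p-q)^2/q + (p-q)^2/(1-q).
p = 0.95, q = 0.05, p-q = 0.9.
(p-q)^2 = 0.81.
term1 = 0.81/0.05 = 16.2.
term2 = 0.81/0.95 = 0.852632.
chi^2 = 16.2 + 0.852632 = 17.0526

17.0526


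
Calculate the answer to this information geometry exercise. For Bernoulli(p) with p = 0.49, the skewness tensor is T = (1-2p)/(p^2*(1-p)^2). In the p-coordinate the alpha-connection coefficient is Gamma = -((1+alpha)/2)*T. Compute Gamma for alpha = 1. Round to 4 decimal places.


Skewness (Amari-Chentsov) tensor: T = (1-2p)/(p^2*(1-p)^2).
p = 0.49, 1-2p = 0.02, p^2 = 0.2401, (1-p)^2 = 0.2601.
T = 0.02/(0.2401 * 0.2601) = 0.320256.
In the p-coordinate, Gamma^(alpha) = Gamma^(0) - (alpha/2)*T with Gamma^(0) = (1/2)*g'(p) = -T/2,
so Gamma^(alpha) = -((1+alpha)/2)*T.
alpha = 1, -(1+alpha)/2 = -1.0.
Gamma = -1.0 * 0.320256 = -0.3203

-0.3203


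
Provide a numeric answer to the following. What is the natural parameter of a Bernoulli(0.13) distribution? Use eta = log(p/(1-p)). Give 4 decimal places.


Natural parameter for Bernoulli: eta = log(p/(1-p)).
p = 0.13, 1-p = 0.87.
p/(1-p) = 0.149425.
eta = log(0.149425) = -1.9010

-1.9010


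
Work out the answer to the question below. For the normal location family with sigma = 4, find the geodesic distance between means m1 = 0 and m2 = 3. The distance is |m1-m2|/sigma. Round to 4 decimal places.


On the fixed-variance normal subfamily, geodesic distance = |m1-m2|/sigma.
|0 - 3| = 3.
sigma = 4.
d = 3/4 = 0.7500

0.7500


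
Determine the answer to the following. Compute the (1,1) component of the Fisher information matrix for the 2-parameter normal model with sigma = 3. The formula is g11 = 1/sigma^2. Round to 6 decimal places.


For the 2-parameter normal family, the Fisher metric has:
  g11 = 1/sigma^2, g22 = 2/sigma^2.
sigma = 3, sigma^2 = 9.
g11 = 0.111111

0.111111


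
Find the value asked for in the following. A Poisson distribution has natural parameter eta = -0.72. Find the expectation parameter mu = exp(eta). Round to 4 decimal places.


Expectation parameter for Poisson exponential family:
mu = exp(eta).
eta = -0.72.
mu = exp(-0.72) = 0.4868

0.4868


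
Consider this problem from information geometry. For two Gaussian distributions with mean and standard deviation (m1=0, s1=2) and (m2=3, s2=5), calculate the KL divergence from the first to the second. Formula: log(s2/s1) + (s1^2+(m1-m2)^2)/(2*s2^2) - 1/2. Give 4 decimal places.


KL divergence between normal distributions:
KL = log(s2/s1) + (s1^2 + (m1-m2)^2)/(2*s2^2) - 1/2.
log(5/2) = 0.916291.
(2^2 + (0-3)^2)/(2*5^2) = (4 + 9)/50 = 0.26.
KL = 0.916291 + 0.26 - 0.5 = 0.6763

0.6763


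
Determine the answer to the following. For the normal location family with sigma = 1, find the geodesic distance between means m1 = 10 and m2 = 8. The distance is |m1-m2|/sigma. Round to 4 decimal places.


On the fixed-variance normal subfamily, geodesic distance = |m1-m2|/sigma.
|10 - 8| = 2.
sigma = 1.
d = 2/1 = 2.0000

2.0000


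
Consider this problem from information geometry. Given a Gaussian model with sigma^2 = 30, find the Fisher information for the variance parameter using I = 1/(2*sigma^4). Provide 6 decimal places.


Fisher information for variance: I(sigma^2) = 1/(2*sigma^4).
sigma^2 = 30, so sigma^4 = 900.
I = 1/(2*900) = 1/1800 = 0.000556

0.000556


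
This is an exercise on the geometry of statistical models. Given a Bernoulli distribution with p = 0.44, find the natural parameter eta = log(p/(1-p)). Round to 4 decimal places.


Natural parameter for Bernoulli: eta = log(p/(1-p)).
p = 0.44, 1-p = 0.56.
p/(1-p) = 0.785714.
eta = log(0.785714) = -0.2412

-0.2412


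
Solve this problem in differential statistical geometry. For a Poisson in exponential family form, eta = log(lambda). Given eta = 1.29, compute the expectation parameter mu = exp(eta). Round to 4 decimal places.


Expectation parameter for Poisson exponential family:
mu = exp(eta).
eta = 1.29.
mu = exp(1.29) = 3.6328

3.6328


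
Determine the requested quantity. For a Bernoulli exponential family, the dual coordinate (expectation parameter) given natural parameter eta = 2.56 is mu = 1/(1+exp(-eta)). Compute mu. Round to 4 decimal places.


Dual coordinate (expectation parameter) for Bernoulli:
mu = 1/(1+exp(-eta)).
eta = 2.56.
exp(-eta) = exp(-2.56) = 0.077305.
mu = 1/(1+0.077305) = 0.9282

0.9282


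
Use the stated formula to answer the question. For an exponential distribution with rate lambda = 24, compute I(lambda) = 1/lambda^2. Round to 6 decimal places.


Fisher information for exponential: I(lambda) = 1/lambda^2.
lambda = 24, lambda^2 = 576.
I = 1/576 = 0.001736

0.001736


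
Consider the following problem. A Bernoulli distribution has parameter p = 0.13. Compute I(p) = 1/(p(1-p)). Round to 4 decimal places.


For Bernoulli(p), Fisher information is I(p) = 1/(p*(1-p)).
p = 0.13, 1-p = 0.87.
p*(1-p) = 0.1131.
I(p) = 1/0.1131 = 8.8417

8.8417


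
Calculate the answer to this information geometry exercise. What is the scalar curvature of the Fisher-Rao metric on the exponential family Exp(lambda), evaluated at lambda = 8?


This family has a single free parameter, so its statistical manifold
is 1-dimensional. The Riemann curvature tensor of any 1-dimensional
Riemannian manifold vanishes identically, so R = 0.

0


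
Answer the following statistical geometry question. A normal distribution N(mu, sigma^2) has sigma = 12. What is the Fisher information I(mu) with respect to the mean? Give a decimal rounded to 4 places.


The Fisher information for the mean of a normal distribution is I(mu) = 1/sigma^2.
sigma = 12, so sigma^2 = 144.
I(mu) = 1/144 = 0.0069

0.0069


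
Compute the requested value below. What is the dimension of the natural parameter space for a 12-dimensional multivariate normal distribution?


Exponential family dimension calculation:
For 12-dim MVN: mean has 12 params, covariance has 12*13/2 = 78 unique entries.
Total dim = 12 + 78 = 90.

90


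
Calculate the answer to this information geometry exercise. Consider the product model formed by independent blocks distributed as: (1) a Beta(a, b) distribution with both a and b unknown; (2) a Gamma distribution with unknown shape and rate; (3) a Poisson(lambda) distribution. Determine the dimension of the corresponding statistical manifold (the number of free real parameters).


The dimension of a statistical manifold equals the number of free
(independent) real parameters of the model. For a product of independent
blocks the parameter counts add.
- Beta (a, b): 2.
- Gamma (shape, rate): 2.
- Poisson (lambda): 1.
Total = 2 + 2 + 1 = 5.
Dimension = 5

5


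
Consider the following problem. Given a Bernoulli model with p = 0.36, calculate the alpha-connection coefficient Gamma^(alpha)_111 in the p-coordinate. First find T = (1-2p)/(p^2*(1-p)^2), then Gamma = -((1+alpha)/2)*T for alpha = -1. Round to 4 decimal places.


Skewness (Amari-Chentsov) tensor: T = (1-2p)/(p^2*(1-p)^2).
p = 0.36, 1-2p = 0.28, p^2 = 0.1296, (1-p)^2 = 0.4096.
T = 0.28/(0.1296 * 0.4096) = 5.274643.
In the p-coordinate, Gamma^(alpha) = Gamma^(0) - (alpha/2)*T with Gamma^(0) = (1/2)*g'(p) = -T/2,
so Gamma^(alpha) = -((1+alpha)/2)*T.
alpha = -1, -(1+alpha)/2 = 0.0.
Gamma = 0.0 * 5.274643 = 0.0000

0.0000


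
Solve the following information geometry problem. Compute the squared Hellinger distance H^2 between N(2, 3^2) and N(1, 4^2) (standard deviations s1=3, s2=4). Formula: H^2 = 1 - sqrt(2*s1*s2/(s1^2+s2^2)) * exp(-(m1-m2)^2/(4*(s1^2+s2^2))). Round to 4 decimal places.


Squared Hellinger distance for Gaussians:
H^2 = 1 - sqrt(2*s1*s2/(s1^2+s2^2)) * exp(-(m1-m2)^2/(4*(s1^2+s2^2))).
s1^2 = 9, s2^2 = 16, s1^2+s2^2 = 25.
sqrt(2*3*4/(25)) = 0.979796.
(m1-m2)^2 = (1)^2 = 1.
exp(-1/(4*25)) = exp(-0.01) = 0.99005.
H^2 = 1 - 0.979796*0.99005 = 0.0300

0.0300


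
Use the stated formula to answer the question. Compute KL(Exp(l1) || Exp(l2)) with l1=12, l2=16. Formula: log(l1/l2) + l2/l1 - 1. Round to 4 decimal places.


KL divergence for exponential family:
KL = log(l1/l2) + l2/l1 - 1.
log(12/16) = -0.287682.
16/12 = 1.333333.
KL = -0.287682 + 1.333333 - 1 = 0.0457

0.0457


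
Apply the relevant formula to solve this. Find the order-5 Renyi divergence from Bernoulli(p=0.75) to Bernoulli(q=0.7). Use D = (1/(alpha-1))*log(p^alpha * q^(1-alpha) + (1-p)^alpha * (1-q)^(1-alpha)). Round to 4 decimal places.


Renyi divergence of order alpha between Bernoulli distributions:
D = (1/(alpha-1))*log(p^alpha * q^(1-alpha) + (1-p)^alpha * (1-q)^(1-alpha)).
alpha = 5, p = 0.75, q = 0.7.
p^alpha * q^(1-alpha) = 0.75^5 * 0.7^-4 = 0.988358.
(1-p)^alpha * (1-q)^(1-alpha) = 0.25^5 * 0.3^-4 = 0.120563.
sum = 0.988358 + 0.120563 = 1.108921.
D = (1/4)*log(1.108921) = 0.0258

0.0258


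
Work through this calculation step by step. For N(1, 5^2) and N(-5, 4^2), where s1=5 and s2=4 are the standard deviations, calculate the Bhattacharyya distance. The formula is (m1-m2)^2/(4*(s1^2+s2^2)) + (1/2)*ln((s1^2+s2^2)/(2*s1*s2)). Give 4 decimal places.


Bhattacharyya distance between two Gaussians:
DB = (m1-m2)^2/(4*(s1^2+s2^2)) + (1/2)*ln((s1^2+s2^2)/(2*s1*s2)).
(m1-m2)^2 = (6)^2 = 36.
s1^2+s2^2 = 25 + 16 = 41.
term1 = 36/164 = 0.219512.
term2 = 0.5*ln(41/40.0) = 0.012346.
DB = 0.219512 + 0.012346 = 0.2319

0.2319


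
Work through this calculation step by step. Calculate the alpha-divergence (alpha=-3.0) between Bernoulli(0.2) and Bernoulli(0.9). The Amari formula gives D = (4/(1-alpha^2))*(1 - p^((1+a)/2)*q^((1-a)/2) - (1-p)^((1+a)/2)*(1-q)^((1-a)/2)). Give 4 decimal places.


Amari alpha-divergence:
D = (4/(1-alpha^2))*(1 - p^((1+a)/2)*q^((1-a)/2) - (1-p)^((1+a)/2)*(1-q)^((1-a)/2)).
alpha = -3.0, p = 0.2, q = 0.9.
e1 = (1+alpha)/2 = -1.0, e2 = (1-alpha)/2 = 2.0.
t1 = p^e1 * q^e2 = 0.2^-1.0 * 0.9^2.0 = 4.05.
t2 = (1-p)^e1 * (1-q)^e2 = 0.8^-1.0 * 0.1^2.0 = 0.0125.
4/(1-alpha^2) = -0.5.
D = -0.5*(1 - 4.05 - 0.0125) = 1.5313

1.5313


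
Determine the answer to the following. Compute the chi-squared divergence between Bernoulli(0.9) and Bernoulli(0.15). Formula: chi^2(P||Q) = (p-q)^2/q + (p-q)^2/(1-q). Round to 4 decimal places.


Chi-squared divergence between Bernoulli distributions:
chi^2 = (p-q)^2/q + (p-q)^2/(1-q).
p = 0.9, q = 0.15, p-q = 0.75.
(p-q)^2 = 0.5625.
term1 = 0.5625/0.15 = 3.75.
term2 = 0.5625/0.85 = 0.661765.
chi^2 = 3.75 + 0.661765 = 4.4118

4.4118


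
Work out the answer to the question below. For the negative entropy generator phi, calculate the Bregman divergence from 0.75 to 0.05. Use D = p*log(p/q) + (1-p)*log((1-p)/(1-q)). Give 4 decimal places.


Bregman divergence with negative entropy generator:
D = p*log(p/q) + (1-p)*log((1-p)/(1-q)).
p = 0.75, q = 0.05.
p*log(p/q) = 0.75*log(0.75/0.05) = 2.031038.
(1-p)*log((1-p)/(1-q)) = 0.25*log(0.25/0.95) = -0.33375.
D = 2.031038 + -0.33375 = 1.6973

1.6973


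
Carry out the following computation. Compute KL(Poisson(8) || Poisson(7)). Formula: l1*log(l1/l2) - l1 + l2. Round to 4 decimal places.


KL divergence for Poisson:
KL = l1*log(l1/l2) - l1 + l2.
l1 = 8, l2 = 7.
log(8/7) = 0.133531.
l1*log(l1/l2) = 8 * 0.133531 = 1.068251.
KL = 1.068251 - 8 + 7 = 0.0683

0.0683


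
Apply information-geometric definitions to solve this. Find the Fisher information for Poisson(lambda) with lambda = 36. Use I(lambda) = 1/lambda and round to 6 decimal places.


Fisher information for Poisson: I(lambda) = 1/lambda.
lambda = 36.
I(lambda) = 1/36 = 0.027778

0.027778


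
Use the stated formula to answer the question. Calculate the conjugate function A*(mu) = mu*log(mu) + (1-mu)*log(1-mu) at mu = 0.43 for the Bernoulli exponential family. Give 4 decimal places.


Legendre transform for Bernoulli:
A*(mu) = mu*log(mu) + (1-mu)*log(1-mu).
mu = 0.43, 1-mu = 0.57.
mu*log(mu) = 0.43*log(0.43) = -0.362907.
(1-mu)*log(1-mu) = 0.57*log(0.57) = -0.320408.
A* = -0.362907 + -0.320408 = -0.6833

-0.6833


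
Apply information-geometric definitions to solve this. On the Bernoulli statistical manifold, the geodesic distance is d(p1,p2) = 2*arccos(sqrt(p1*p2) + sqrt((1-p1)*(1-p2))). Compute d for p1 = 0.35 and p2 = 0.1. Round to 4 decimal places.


Geodesic distance on Bernoulli manifold:
d(p1,p2) = 2*arccos(sqrt(p1*p2) + sqrt((1-p1)*(1-p2))).
sqrt(p1*p2) = sqrt(0.35*0.1) = 0.187083.
sqrt((1-p1)*(1-p2)) = sqrt(0.65*0.9) = 0.764853.
arg = 0.187083 + 0.764853 = 0.951936.
d = 2*arccos(0.951936) = 0.6226

0.6226


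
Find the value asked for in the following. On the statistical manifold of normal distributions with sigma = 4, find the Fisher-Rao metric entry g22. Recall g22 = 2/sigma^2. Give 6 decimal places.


For the 2-parameter normal family, the Fisher metric has:
  g11 = 1/sigma^2, g22 = 2/sigma^2.
sigma = 4, sigma^2 = 16.
g22 = 0.125000

0.125000


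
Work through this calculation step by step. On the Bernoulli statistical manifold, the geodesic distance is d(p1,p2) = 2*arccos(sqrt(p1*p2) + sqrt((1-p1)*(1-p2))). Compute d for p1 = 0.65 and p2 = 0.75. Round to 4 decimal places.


Geodesic distance on Bernoulli manifold:
d(p1,p2) = 2*arccos(sqrt(p1*p2) + sqrt((1-p1)*(1-p2))).
sqrt(p1*p2) = sqrt(0.65*0.75) = 0.698212.
sqrt((1-p1)*(1-p2)) = sqrt(0.35*0.25) = 0.295804.
arg = 0.698212 + 0.295804 = 0.994016.
d = 2*arccos(0.994016) = 0.2189

0.2189


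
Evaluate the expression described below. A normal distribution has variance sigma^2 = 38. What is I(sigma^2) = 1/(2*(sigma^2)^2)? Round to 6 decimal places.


Fisher information for variance: I(sigma^2) = 1/(2*sigma^4).
sigma^2 = 38, so sigma^4 = 1444.
I = 1/(2*1444) = 1/2888 = 0.000346

0.000346


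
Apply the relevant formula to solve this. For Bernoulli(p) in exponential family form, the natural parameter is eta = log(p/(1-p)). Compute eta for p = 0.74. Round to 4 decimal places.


Natural parameter for Bernoulli: eta = log(p/(1-p)).
p = 0.74, 1-p = 0.26.
p/(1-p) = 2.846154.
eta = log(2.846154) = 1.0460

1.0460


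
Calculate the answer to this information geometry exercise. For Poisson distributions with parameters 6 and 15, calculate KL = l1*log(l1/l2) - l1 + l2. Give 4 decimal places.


KL divergence for Poisson:
KL = l1*log(l1/l2) - l1 + l2.
l1 = 6, l2 = 15.
log(6/15) = -0.916291.
l1*log(l1/l2) = 6 * -0.916291 = -5.497744.
KL = -5.497744 - 6 + 15 = 3.5023

3.5023


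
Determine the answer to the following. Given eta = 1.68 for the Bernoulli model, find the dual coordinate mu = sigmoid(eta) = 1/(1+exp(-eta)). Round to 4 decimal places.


Dual coordinate (expectation parameter) for Bernoulli:
mu = 1/(1+exp(-eta)).
eta = 1.68.
exp(-eta) = exp(-1.68) = 0.186374.
mu = 1/(1+0.186374) = 0.8429

0.8429


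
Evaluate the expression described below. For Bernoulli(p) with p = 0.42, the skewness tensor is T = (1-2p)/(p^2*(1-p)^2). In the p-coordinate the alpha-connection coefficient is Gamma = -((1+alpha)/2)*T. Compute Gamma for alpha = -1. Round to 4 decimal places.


Skewness (Amari-Chentsov) tensor: T = (1-2p)/(p^2*(1-p)^2).
p = 0.42, 1-2p = 0.16, p^2 = 0.1764, (1-p)^2 = 0.3364.
T = 0.16/(0.1764 * 0.3364) = 2.696283.
In the p-coordinate, Gamma^(alpha) = Gamma^(0) - (alpha/2)*T with Gamma^(0) = (1/2)*g'(p) = -T/2,
so Gamma^(alpha) = -((1+alpha)/2)*T.
alpha = -1, -(1+alpha)/2 = 0.0.
Gamma = 0.0 * 2.696283 = 0.0000

0.0000


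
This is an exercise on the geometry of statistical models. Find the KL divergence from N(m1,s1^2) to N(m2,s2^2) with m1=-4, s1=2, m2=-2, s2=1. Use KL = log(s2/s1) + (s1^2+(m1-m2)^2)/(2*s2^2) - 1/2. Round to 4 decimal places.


KL divergence between normal distributions:
KL = log(s2/s1) + (s1^2 + (m1-m2)^2)/(2*s2^2) - 1/2.
log(1/2) = -0.693147.
(2^2 + (-4--2)^2)/(2*1^2) = (4 + 4)/2 = 4.0.
KL = -0.693147 + 4.0 - 0.5 = 2.8069

2.8069


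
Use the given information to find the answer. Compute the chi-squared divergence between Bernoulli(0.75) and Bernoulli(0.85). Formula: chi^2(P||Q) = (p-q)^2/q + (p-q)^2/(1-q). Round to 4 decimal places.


Chi-squared divergence between Bernoulli distributions:
chi^2 = (p-q)^2/q + (p-q)^2/(1-q).
p = 0.75, q = 0.85, p-q = -0.1.
(p-q)^2 = 0.01.
term1 = 0.01/0.85 = 0.011765.
term2 = 0.01/0.15 = 0.066667.
chi^2 = 0.011765 + 0.066667 = 0.0784

0.0784


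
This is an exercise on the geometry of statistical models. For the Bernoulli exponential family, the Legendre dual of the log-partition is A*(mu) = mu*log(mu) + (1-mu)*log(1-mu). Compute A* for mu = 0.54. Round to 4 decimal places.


Legendre transform for Bernoulli:
A*(mu) = mu*log(mu) + (1-mu)*log(1-mu).
mu = 0.54, 1-mu = 0.46.
mu*log(mu) = 0.54*log(0.54) = -0.332741.
(1-mu)*log(1-mu) = 0.46*log(0.46) = -0.357203.
A* = -0.332741 + -0.357203 = -0.6899

-0.6899


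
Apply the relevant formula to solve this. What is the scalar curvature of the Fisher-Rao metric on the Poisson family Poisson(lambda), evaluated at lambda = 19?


This family has a single free parameter, so its statistical manifold
is 1-dimensional. The Riemann curvature tensor of any 1-dimensional
Riemannian manifold vanishes identically, so R = 0.

0


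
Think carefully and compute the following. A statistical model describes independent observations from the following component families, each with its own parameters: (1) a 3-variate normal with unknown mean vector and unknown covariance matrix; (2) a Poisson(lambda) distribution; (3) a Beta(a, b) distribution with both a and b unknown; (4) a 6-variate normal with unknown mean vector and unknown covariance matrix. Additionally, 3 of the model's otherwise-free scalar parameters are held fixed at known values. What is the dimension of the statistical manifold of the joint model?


The dimension of a statistical manifold equals the number of free
(independent) real parameters of the model. For a product of independent
blocks the parameter counts add.
- 3-variate normal: 3 (mean) + 3*4/2 = 6 (symmetric covariance) = 9.
- Poisson (lambda): 1.
- Beta (a, b): 2.
- 6-variate normal: 6 (mean) + 6*7/2 = 21 (symmetric covariance) = 27.
Total = 9 + 1 + 2 + 27 = 39.
3 parameter(s) fixed at known values: 39 - 3 = 36.
Dimension = 36

36


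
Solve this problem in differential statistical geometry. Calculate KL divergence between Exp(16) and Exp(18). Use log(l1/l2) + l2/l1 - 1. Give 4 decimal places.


KL divergence for exponential family:
KL = log(l1/l2) + l2/l1 - 1.
log(16/18) = -0.117783.
18/16 = 1.125.
KL = -0.117783 + 1.125 - 1 = 0.0072

0.0072


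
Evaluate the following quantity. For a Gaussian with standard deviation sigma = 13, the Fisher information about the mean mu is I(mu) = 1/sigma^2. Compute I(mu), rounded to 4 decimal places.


The Fisher information for the mean of a normal distribution is I(mu) = 1/sigma^2.
sigma = 13, so sigma^2 = 169.
I(mu) = 1/169 = 0.0059

0.0059


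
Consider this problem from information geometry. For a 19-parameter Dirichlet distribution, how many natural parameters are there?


Exponential family dimension calculation:
Dirichlet with 19 components has 19 natural parameters.

19


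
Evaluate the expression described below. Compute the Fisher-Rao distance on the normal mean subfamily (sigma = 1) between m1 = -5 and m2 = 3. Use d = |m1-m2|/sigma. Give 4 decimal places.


On the fixed-variance normal subfamily, geodesic distance = |m1-m2|/sigma.
|-5 - 3| = 8.
sigma = 1.
d = 8/1 = 8.0000

8.0000


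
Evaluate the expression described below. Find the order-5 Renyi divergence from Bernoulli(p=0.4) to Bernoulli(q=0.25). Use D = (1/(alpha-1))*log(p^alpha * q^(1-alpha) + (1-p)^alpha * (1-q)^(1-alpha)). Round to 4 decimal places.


Renyi divergence of order alpha between Bernoulli distributions:
D = (1/(alpha-1))*log(p^alpha * q^(1-alpha) + (1-p)^alpha * (1-q)^(1-alpha)).
alpha = 5, p = 0.4, q = 0.25.
p^alpha * q^(1-alpha) = 0.4^5 * 0.25^-4 = 2.62144.
(1-p)^alpha * (1-q)^(1-alpha) = 0.6^5 * 0.75^-4 = 0.24576.
sum = 2.62144 + 0.24576 = 2.8672.
D = (1/4)*log(2.8672) = 0.2633

0.2633


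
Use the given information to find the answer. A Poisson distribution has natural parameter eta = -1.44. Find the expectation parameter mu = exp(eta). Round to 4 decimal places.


Expectation parameter for Poisson exponential family:
mu = exp(eta).
eta = -1.44.
mu = exp(-1.44) = 0.2369

0.2369


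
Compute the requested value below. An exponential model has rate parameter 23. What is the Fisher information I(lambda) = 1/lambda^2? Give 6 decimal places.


Fisher information for exponential: I(lambda) = 1/lambda^2.
lambda = 23, lambda^2 = 529.
I = 1/529 = 0.001890

0.001890


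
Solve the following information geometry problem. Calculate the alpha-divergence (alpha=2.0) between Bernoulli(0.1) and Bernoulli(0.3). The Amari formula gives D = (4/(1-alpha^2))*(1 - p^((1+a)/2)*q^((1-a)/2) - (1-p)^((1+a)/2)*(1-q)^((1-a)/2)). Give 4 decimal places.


Amari alpha-divergence:
D = (4/(1-alpha^2))*(1 - p^((1+a)/2)*q^((1-a)/2) - (1-p)^((1+a)/2)*(1-q)^((1-a)/2)).
alpha = 2.0, p = 0.1, q = 0.3.
e1 = (1+alpha)/2 = 1.5, e2 = (1-alpha)/2 = -0.5.
t1 = p^e1 * q^e2 = 0.1^1.5 * 0.3^-0.5 = 0.057735.
t2 = (1-p)^e1 * (1-q)^e2 = 0.9^1.5 * 0.7^-0.5 = 1.020504.
4/(1-alpha^2) = -1.333333.
D = -1.333333*(1 - 0.057735 - 1.020504) = 0.1043

0.1043


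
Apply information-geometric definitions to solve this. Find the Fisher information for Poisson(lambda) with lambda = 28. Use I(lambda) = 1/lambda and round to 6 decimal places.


Fisher information for Poisson: I(lambda) = 1/lambda.
lambda = 28.
I(lambda) = 1/28 = 0.035714

0.035714


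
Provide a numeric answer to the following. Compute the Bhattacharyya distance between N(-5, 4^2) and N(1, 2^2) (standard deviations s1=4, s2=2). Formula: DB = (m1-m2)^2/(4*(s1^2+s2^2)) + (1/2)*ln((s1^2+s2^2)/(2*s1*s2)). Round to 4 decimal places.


Bhattacharyya distance between two Gaussians:
DB = (m1-m2)^2/(4*(s1^2+s2^2)) + (1/2)*ln((s1^2+s2^2)/(2*s1*s2)).
(m1-m2)^2 = (-6)^2 = 36.
s1^2+s2^2 = 16 + 4 = 20.
term1 = 36/80 = 0.45.
term2 = 0.5*ln(20/16.0) = 0.111572.
DB = 0.45 + 0.111572 = 0.5616

0.5616


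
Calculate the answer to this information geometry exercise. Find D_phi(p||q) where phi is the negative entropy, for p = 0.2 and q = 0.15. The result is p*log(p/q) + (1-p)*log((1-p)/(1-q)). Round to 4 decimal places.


Bregman divergence with negative entropy generator:
D = p*log(p/q) + (1-p)*log((1-p)/(1-q)).
p = 0.2, q = 0.15.
p*log(p/q) = 0.2*log(0.2/0.15) = 0.057536.
(1-p)*log((1-p)/(1-q)) = 0.8*log(0.8/0.85) = -0.0485.
D = 0.057536 + -0.0485 = 0.0090

0.0090


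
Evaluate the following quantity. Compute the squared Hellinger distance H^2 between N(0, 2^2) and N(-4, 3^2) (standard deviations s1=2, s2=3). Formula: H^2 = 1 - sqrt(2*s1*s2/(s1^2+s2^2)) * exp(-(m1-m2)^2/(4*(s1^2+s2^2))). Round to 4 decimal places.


Squared Hellinger distance for Gaussians:
H^2 = 1 - sqrt(2*s1*s2/(s1^2+s2^2)) * exp(-(m1-m2)^2/(4*(s1^2+s2^2))).
s1^2 = 4, s2^2 = 9, s1^2+s2^2 = 13.
sqrt(2*2*3/(13)) = 0.960769.
(m1-m2)^2 = (4)^2 = 16.
exp(-16/(4*13)) = exp(-0.307692) = 0.735141.
H^2 = 1 - 0.960769*0.735141 = 0.2937

0.2937


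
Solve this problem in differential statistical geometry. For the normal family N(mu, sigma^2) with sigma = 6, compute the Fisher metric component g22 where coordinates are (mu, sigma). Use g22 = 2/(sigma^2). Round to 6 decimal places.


For the 2-parameter normal family, the Fisher metric has:
  g11 = 1/sigma^2, g22 = 2/sigma^2.
sigma = 6, sigma^2 = 36.
g22 = 0.055556

0.055556


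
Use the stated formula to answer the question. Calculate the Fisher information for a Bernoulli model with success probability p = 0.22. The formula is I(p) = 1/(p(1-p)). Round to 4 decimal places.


For Bernoulli(p), Fisher information is I(p) = 1/(p*(1-p)).
p = 0.22, 1-p = 0.78.
p*(1-p) = 0.1716.
I(p) = 1/0.1716 = 5.8275

5.8275


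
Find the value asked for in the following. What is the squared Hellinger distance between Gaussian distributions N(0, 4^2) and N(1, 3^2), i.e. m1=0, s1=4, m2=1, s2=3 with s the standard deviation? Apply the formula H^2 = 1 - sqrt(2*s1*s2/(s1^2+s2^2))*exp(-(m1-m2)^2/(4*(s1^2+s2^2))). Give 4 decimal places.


Squared Hellinger distance for Gaussians:
H^2 = 1 - sqrt(2*s1*s2/(s1^2+s2^2)) * exp(-(m1-m2)^2/(4*(s1^2+s2^2))).
s1^2 = 16, s2^2 = 9, s1^2+s2^2 = 25.
sqrt(2*4*3/(25)) = 0.979796.
(m1-m2)^2 = (-1)^2 = 1.
exp(-1/(4*25)) = exp(-0.01) = 0.99005.
H^2 = 1 - 0.979796*0.99005 = 0.0300

0.0300


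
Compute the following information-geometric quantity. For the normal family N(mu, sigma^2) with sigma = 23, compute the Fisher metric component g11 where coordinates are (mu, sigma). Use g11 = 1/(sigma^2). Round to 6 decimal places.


For the 2-parameter normal family, the Fisher metric has:
  g11 = 1/sigma^2, g22 = 2/sigma^2.
sigma = 23, sigma^2 = 529.
g11 = 0.001890

0.001890


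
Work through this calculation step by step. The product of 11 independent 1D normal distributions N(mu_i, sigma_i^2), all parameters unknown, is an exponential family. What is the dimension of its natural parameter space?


Exponential family dimension calculation:
Each univariate normal has two natural parameters (mu/sigma^2 and -1/(2 sigma^2)).
With 11 independent components, dim = 2 * 11 = 22.

22


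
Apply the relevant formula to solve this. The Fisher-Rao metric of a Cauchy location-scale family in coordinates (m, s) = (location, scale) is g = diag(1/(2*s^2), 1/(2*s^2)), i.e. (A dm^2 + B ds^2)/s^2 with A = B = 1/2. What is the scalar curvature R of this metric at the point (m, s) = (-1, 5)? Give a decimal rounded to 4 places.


The metric has the form g = (A dm^2 + B ds^2)/s^2 with A = 1/2, B = 1/2.
Substitute u = sqrt(A/B)*m: g = B*(du^2 + ds^2)/s^2, i.e. B times the
Poincare upper half-plane metric, which has constant Gaussian curvature -1.
Scaling a 2D metric by a constant c divides the Gaussian curvature by c,
so K = -1/B = -1/(1/2) = -2.0000 everywhere (the point (m, s) = (-1, 5) is irrelevant:
the curvature is constant).
Scalar curvature in dimension 2: R = 2K = -2/(1/2) = -4.0000.

-4.0000


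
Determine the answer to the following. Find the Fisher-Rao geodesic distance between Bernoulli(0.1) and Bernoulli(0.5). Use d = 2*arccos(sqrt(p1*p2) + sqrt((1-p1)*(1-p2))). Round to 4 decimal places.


Geodesic distance on Bernoulli manifold:
d(p1,p2) = 2*arccos(sqrt(p1*p2) + sqrt((1-p1)*(1-p2))).
sqrt(p1*p2) = sqrt(0.1*0.5) = 0.223607.
sqrt((1-p1)*(1-p2)) = sqrt(0.9*0.5) = 0.67082.
arg = 0.223607 + 0.67082 = 0.894427.
d = 2*arccos(0.894427) = 0.9273

0.9273


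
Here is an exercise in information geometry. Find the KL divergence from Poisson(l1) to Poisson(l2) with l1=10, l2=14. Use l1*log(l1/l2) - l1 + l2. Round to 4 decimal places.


KL divergence for Poisson:
KL = l1*log(l1/l2) - l1 + l2.
l1 = 10, l2 = 14.
log(10/14) = -0.336472.
l1*log(l1/l2) = 10 * -0.336472 = -3.364722.
KL = -3.364722 - 10 + 14 = 0.6353

0.6353


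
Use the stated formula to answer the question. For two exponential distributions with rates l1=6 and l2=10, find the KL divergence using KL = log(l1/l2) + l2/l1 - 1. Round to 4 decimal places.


KL divergence for exponential family:
KL = log(l1/l2) + l2/l1 - 1.
log(6/10) = -0.510826.
10/6 = 1.666667.
KL = -0.510826 + 1.666667 - 1 = 0.1558

0.1558


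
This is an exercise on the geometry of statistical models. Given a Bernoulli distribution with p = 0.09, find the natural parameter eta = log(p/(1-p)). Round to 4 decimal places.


Natural parameter for Bernoulli: eta = log(p/(1-p)).
p = 0.09, 1-p = 0.91.
p/(1-p) = 0.098901.
eta = log(0.098901) = -2.3136

-2.3136


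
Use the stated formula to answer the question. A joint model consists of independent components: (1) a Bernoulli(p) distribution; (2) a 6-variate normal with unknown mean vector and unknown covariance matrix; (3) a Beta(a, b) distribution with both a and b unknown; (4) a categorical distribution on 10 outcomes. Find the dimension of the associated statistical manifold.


The dimension of a statistical manifold equals the number of free
(independent) real parameters of the model. For a product of independent
blocks the parameter counts add.
- Bernoulli (p): 1.
- 6-variate normal: 6 (mean) + 6*7/2 = 21 (symmetric covariance) = 27.
- Beta (a, b): 2.
- categorical on 10 outcomes (probabilities sum to 1): 10-1 = 9.
Total = 1 + 27 + 2 + 9 = 39.
Dimension = 39

39


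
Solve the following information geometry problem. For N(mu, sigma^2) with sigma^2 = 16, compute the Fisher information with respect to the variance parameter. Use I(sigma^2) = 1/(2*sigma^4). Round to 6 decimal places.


Fisher information for variance: I(sigma^2) = 1/(2*sigma^4).
sigma^2 = 16, so sigma^4 = 256.
I = 1/(2*256) = 1/512 = 0.001953

0.001953


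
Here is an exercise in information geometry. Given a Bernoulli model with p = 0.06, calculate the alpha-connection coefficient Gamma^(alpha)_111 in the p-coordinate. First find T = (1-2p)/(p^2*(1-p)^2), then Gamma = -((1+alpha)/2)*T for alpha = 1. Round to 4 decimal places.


Skewness (Amari-Chentsov) tensor: T = (1-2p)/(p^2*(1-p)^2).
p = 0.06, 1-2p = 0.88, p^2 = 0.0036, (1-p)^2 = 0.8836.
T = 0.88/(0.0036 * 0.8836) = 276.646044.
In the p-coordinate, Gamma^(alpha) = Gamma^(0) - (alpha/2)*T with Gamma^(0) = (1/2)*g'(p) = -T/2,
so Gamma^(alpha) = -((1+alpha)/2)*T.
alpha = 1, -(1+alpha)/2 = -1.0.
Gamma = -1.0 * 276.646044 = -276.6460

-276.6460


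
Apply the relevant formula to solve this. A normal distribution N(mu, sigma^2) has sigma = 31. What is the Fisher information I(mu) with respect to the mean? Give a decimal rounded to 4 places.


The Fisher information for the mean of a normal distribution is I(mu) = 1/sigma^2.
sigma = 31, so sigma^2 = 961.
I(mu) = 1/961 = 0.0010

0.0010


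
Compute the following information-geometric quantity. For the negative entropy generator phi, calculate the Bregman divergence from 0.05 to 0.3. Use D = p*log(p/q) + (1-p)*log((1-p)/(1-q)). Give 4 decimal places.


Bregman divergence with negative entropy generator:
D = p*log(p/q) + (1-p)*log((1-p)/(1-q)).
p = 0.05, q = 0.3.
p*log(p/q) = 0.05*log(0.05/0.3) = -0.089588.
(1-p)*log((1-p)/(1-q)) = 0.95*log(0.95/0.7) = 0.290113.
D = -0.089588 + 0.290113 = 0.2005

0.2005


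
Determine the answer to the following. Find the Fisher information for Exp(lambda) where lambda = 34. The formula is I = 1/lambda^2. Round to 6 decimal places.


Fisher information for exponential: I(lambda) = 1/lambda^2.
lambda = 34, lambda^2 = 1156.
I = 1/1156 = 0.000865

0.000865


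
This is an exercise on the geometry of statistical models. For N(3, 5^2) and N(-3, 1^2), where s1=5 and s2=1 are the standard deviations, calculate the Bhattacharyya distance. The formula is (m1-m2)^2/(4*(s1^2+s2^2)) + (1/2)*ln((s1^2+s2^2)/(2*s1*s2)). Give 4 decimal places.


Bhattacharyya distance between two Gaussians:
DB = (m1-m2)^2/(4*(s1^2+s2^2)) + (1/2)*ln((s1^2+s2^2)/(2*s1*s2)).
(m1-m2)^2 = (6)^2 = 36.
s1^2+s2^2 = 25 + 1 = 26.
term1 = 36/104 = 0.346154.
term2 = 0.5*ln(26/10.0) = 0.477756.
DB = 0.346154 + 0.477756 = 0.8239

0.8239


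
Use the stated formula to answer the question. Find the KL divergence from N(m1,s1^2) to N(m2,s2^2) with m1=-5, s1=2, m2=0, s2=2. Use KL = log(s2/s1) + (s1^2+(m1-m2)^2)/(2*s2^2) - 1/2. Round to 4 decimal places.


KL divergence between normal distributions:
KL = log(s2/s1) + (s1^2 + (m1-m2)^2)/(2*s2^2) - 1/2.
log(2/2) = 0.0.
(2^2 + (-5-0)^2)/(2*2^2) = (4 + 25)/8 = 3.625.
KL = 0.0 + 3.625 - 0.5 = 3.1250

3.1250


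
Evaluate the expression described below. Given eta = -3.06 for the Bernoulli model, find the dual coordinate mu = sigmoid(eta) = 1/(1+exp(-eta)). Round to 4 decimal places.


Dual coordinate (expectation parameter) for Bernoulli:
mu = 1/(1+exp(-eta)).
eta = -3.06.
exp(-eta) = exp(3.06) = 21.327557.
mu = 1/(1+21.327557) = 0.0448

0.0448


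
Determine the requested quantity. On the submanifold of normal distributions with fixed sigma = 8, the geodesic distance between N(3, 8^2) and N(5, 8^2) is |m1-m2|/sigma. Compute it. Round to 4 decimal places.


On the fixed-variance normal subfamily, geodesic distance = |m1-m2|/sigma.
|3 - 5| = 2.
sigma = 8.
d = 2/8 = 0.2500

0.2500


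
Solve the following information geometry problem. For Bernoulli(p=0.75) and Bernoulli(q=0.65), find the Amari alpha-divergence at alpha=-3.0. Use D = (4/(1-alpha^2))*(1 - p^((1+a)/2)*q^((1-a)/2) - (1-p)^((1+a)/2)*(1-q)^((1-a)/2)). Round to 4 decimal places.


Amari alpha-divergence:
D = (4/(1-alpha^2))*(1 - p^((1+a)/2)*q^((1-a)/2) - (1-p)^((1+a)/2)*(1-q)^((1-a)/2)).
alpha = -3.0, p = 0.75, q = 0.65.
e1 = (1+alpha)/2 = -1.0, e2 = (1-alpha)/2 = 2.0.
t1 = p^e1 * q^e2 = 0.75^-1.0 * 0.65^2.0 = 0.563333.
t2 = (1-p)^e1 * (1-q)^e2 = 0.25^-1.0 * 0.35^2.0 = 0.49.
4/(1-alpha^2) = -0.5.
D = -0.5*(1 - 0.563333 - 0.49) = 0.0267

0.0267


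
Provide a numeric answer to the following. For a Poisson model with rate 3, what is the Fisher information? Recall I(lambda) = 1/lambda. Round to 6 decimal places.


Fisher information for Poisson: I(lambda) = 1/lambda.
lambda = 3.
I(lambda) = 1/3 = 0.333333

0.333333


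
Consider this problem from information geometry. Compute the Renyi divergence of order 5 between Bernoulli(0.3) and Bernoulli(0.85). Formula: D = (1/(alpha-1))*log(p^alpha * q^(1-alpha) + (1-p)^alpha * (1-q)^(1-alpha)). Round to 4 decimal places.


Renyi divergence of order alpha between Bernoulli distributions:
D = (1/(alpha-1))*log(p^alpha * q^(1-alpha) + (1-p)^alpha * (1-q)^(1-alpha)).
alpha = 5, p = 0.3, q = 0.85.
p^alpha * q^(1-alpha) = 0.3^5 * 0.85^-4 = 0.004655.
(1-p)^alpha * (1-q)^(1-alpha) = 0.7^5 * 0.15^-4 = 331.990123.
sum = 0.004655 + 331.990123 = 331.994779.
D = (1/4)*log(331.994779) = 1.4513

1.4513


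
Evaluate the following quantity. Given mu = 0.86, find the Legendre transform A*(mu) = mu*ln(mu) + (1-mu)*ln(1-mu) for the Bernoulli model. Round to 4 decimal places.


Legendre transform for Bernoulli:
A*(mu) = mu*log(mu) + (1-mu)*log(1-mu).
mu = 0.86, 1-mu = 0.14.
mu*log(mu) = 0.86*log(0.86) = -0.129708.
(1-mu)*log(1-mu) = 0.14*log(0.14) = -0.275256.
A* = -0.129708 + -0.275256 = -0.4050

-0.4050


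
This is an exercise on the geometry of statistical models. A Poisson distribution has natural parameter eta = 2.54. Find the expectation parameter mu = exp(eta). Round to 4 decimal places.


Expectation parameter for Poisson exponential family:
mu = exp(eta).
eta = 2.54.
mu = exp(2.54) = 12.6797

12.6797


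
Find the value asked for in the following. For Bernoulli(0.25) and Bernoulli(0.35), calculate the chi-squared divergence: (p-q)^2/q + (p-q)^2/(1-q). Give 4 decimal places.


Chi-squared divergence between Bernoulli distributions:
chi^2 = (p-q)^2/q + (p-q)^2/(1-q).
p = 0.25, q = 0.35, p-q = -0.1.
(p-q)^2 = 0.01.
term1 = 0.01/0.35 = 0.028571.
term2 = 0.01/0.65 = 0.015385.
chi^2 = 0.028571 + 0.015385 = 0.0440

0.0440


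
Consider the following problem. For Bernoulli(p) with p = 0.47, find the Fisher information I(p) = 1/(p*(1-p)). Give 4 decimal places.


For Bernoulli(p), Fisher information is I(p) = 1/(p*(1-p)).
p = 0.47, 1-p = 0.53.
p*(1-p) = 0.2491.
I(p) = 1/0.2491 = 4.0145

4.0145


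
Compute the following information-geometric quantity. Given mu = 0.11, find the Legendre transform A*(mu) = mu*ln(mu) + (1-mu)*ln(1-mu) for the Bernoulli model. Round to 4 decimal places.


Legendre transform for Bernoulli:
A*(mu) = mu*log(mu) + (1-mu)*log(1-mu).
mu = 0.11, 1-mu = 0.89.
mu*log(mu) = 0.11*log(0.11) = -0.2428.
(1-mu)*log(1-mu) = 0.89*log(0.89) = -0.103715.
A* = -0.2428 + -0.103715 = -0.3465

-0.3465
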